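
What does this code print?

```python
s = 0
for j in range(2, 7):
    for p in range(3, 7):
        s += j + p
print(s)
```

170

j=2,p=3: s = 0+5 = 5
j=2,p=4: s = 5+6 = 11
j=2,p=5: s = 11+7 = 18
j=2,p=6: s = 18+8 = 26
j=3,p=3: s = 26+6 = 32
j=3,p=4: s = 32+7 = 39
j=3,p=5: s = 39+8 = 47
j=3,p=6: s = 47+9 = 56
j=4,p=3: s = 56+7 = 63
j=4,p=4: s = 63+8 = 71
j=4,p=5: s = 71+9 = 80
j=4,p=6: s = 80+10 = 90
j=5,p=3: s = 90+8 = 98
j=5,p=4: s = 98+9 = 107
j=5,p=5: s = 107+10 = 117
j=5,p=6: s = 117+11 = 128
j=6,p=3: s = 128+9 = 137
j=6,p=4: s = 137+10 = 147
j=6,p=5: s = 147+11 = 158
j=6,p=6: s = 158+12 = 170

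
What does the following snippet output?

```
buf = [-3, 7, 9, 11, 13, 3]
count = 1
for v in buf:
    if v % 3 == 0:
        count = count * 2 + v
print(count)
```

v=-3: %3==0, count = 1*2+(-3) = -1
v=7: not %3==0
v=9: %3==0, count = (-1)*2+9 = 7
v=11: not %3==0
v=13: not %3==0
v=3: %3==0, count = 7*2+3 = 17

17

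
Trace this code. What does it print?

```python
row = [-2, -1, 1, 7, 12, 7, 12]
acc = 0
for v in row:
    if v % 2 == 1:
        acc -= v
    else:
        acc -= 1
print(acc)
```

v=-2: not odd, acc = 0-1 = -1
v=-1: odd, acc = (-1)-(-1) = 0
v=1: odd, acc = 0-1 = -1
v=7: odd, acc = (-1)-7 = -8
v=12: not odd, acc = (-8)-1 = -9
v=7: odd, acc = (-9)-7 = -16
v=12: not odd, acc = (-16)-1 = -17

-17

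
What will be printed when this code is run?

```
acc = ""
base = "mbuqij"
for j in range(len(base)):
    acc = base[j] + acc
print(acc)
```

jiqubm

j=0: prepend 'm' → 'm'
j=1: prepend 'b' → 'bm'
j=2: prepend 'u' → 'ubm'
j=3: prepend 'q' → 'qubm'
j=4: prepend 'i' → 'iqubm'
j=5: prepend 'j' → 'jiqubm'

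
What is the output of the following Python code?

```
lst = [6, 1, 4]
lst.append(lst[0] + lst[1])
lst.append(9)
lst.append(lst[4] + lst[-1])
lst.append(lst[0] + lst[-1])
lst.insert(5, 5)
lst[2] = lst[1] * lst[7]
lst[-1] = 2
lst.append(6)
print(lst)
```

[6, 1, 24, 7, 9, 5, 18, 2, 6]

append lst[0]+lst[1] = 6+1 = 7 → [6, 1, 4, 7]
append 9 → [6, 1, 4, 7, 9]
append lst[4]+lst[-1] = 9+9 = 18 → [6, 1, 4, 7, 9, 18]
append lst[0]+lst[-1] = 6+18 = 24 → [6, 1, 4, 7, 9, 18, 24]
insert 5 at 5 → [6, 1, 4, 7, 9, 5, 18, 24]
lst[2] = lst[1]*lst[7] = 1*24 = 24 → [6, 1, 24, 7, 9, 5, 18, 24]
lst[-1] = 2 → [6, 1, 24, 7, 9, 5, 18, 2]
append 6 → [6, 1, 24, 7, 9, 5, 18, 2, 6]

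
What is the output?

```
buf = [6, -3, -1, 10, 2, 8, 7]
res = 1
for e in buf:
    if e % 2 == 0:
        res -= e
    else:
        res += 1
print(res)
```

-22

e=6: even, res = 1-6 = -5
e=-3: not even, res = (-5)+1 = -4
e=-1: not even, res = (-4)+1 = -3
e=10: even, res = (-3)-10 = -13
e=2: even, res = (-13)-2 = -15
e=8: even, res = (-15)-8 = -23
e=7: not even, res = (-23)+1 = -22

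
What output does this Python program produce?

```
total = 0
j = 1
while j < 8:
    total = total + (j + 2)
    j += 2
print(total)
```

j=1: total = 0+3 = 3
j=3: total = 3+5 = 8
j=5: total = 8+7 = 15
j=7: total = 15+9 = 24

24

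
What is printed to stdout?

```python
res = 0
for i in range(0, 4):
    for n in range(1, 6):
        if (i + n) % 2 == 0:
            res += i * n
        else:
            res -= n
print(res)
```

18

i=0,n=1: odd sum, res = 0-1 = -1
i=0,n=2: even sum, res = (-1)+0 = -1
i=0,n=3: odd sum, res = (-1)-3 = -4
i=0,n=4: even sum, res = (-4)+0 = -4
i=0,n=5: odd sum, res = (-4)-5 = -9
i=1,n=1: even sum, res = (-9)+1 = -8
i=1,n=2: odd sum, res = (-8)-2 = -10
i=1,n=3: even sum, res = (-10)+3 = -7
i=1,n=4: odd sum, res = (-7)-4 = -11
i=1,n=5: even sum, res = (-11)+5 = -6
i=2,n=1: odd sum, res = (-6)-1 = -7
i=2,n=2: even sum, res = (-7)+4 = -3
i=2,n=3: odd sum, res = (-3)-3 = -6
i=2,n=4: even sum, res = (-6)+8 = 2
i=2,n=5: odd sum, res = 2-5 = -3
i=3,n=1: even sum, res = (-3)+3 = 0
i=3,n=2: odd sum, res = 0-2 = -2
i=3,n=3: even sum, res = (-2)+9 = 7
i=3,n=4: odd sum, res = 7-4 = 3
i=3,n=5: even sum, res = 3+15 = 18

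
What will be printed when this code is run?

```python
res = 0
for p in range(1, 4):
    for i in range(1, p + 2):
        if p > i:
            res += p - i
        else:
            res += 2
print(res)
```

16

p=1,i=1: not 1>1, res = 0+2 = 2
p=1,i=2: not 1>2, res = 2+2 = 4
p=2,i=1: 2>1, res = 4+1 = 5
p=2,i=2: not 2>2, res = 5+2 = 7
p=2,i=3: not 2>3, res = 7+2 = 9
p=3,i=1: 3>1, res = 9+2 = 11
p=3,i=2: 3>2, res = 11+1 = 12
p=3,i=3: not 3>3, res = 12+2 = 14
p=3,i=4: not 3>4, res = 14+2 = 16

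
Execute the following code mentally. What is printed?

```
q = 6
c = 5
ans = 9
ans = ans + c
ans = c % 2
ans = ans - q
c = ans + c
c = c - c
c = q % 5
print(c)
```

1

ans = 9+5 = 14
ans = 5%2 = 1
ans = 1-6 = -5
c = (-5)+5 = 0
c = 0-0 = 0
c = 6%5 = 1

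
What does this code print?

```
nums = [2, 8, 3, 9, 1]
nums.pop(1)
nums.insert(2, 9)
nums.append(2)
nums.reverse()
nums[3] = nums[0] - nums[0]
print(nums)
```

pop(1) removes 8 → [2, 3, 9, 1]
insert 9 at 2 → [2, 3, 9, 9, 1]
append 2 → [2, 3, 9, 9, 1, 2]
reverse → [2, 1, 9, 9, 3, 2]
nums[3] = nums[0]-nums[0] = 2-2 = 0 → [2, 1, 9, 0, 3, 2]

[2, 1, 9, 0, 3, 2]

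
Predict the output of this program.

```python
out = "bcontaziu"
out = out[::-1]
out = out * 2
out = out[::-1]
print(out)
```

bcontaziubcontaziu

reverse → 'uizatnocb'
repeat ×2 → 'uizatnocbuizatnocb'
reverse → 'bcontaziubcontaziu'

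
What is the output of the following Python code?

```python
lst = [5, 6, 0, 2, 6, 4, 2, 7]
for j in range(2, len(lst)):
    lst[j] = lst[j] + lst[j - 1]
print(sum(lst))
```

104

j=2: lst[2] = 0+6 = 6 → [5, 6, 6, 2, 6, 4, 2, 7]
j=3: lst[3] = 2+6 = 8 → [5, 6, 6, 8, 6, 4, 2, 7]
j=4: lst[4] = 6+8 = 14 → [5, 6, 6, 8, 14, 4, 2, 7]
j=5: lst[5] = 4+14 = 18 → [5, 6, 6, 8, 14, 18, 2, 7]
j=6: lst[6] = 2+18 = 20 → [5, 6, 6, 8, 14, 18, 20, 7]
j=7: lst[7] = 7+20 = 27 → [5, 6, 6, 8, 14, 18, 20, 27]
sum = 104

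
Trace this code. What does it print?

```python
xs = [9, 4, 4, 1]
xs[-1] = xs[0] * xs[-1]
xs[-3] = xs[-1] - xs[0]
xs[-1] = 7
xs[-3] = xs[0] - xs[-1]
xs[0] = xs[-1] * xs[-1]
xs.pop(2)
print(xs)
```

xs[-1] = xs[0]*xs[-1] = 9*1 = 9 → [9, 4, 4, 9]
xs[-3] = xs[-1]-xs[0] = 9-9 = 0 → [9, 0, 4, 9]
xs[-1] = 7 → [9, 0, 4, 7]
xs[-3] = xs[0]-xs[-1] = 9-7 = 2 → [9, 2, 4, 7]
xs[0] = xs[-1]*xs[-1] = 7*7 = 49 → [49, 2, 4, 7]
pop(2) removes 4 → [49, 2, 7]

[49, 2, 7]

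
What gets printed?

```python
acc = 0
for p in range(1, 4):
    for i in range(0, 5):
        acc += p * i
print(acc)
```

60

p=1,i=0: acc = 0+0 = 0
p=1,i=1: acc = 0+1 = 1
p=1,i=2: acc = 1+2 = 3
p=1,i=3: acc = 3+3 = 6
p=1,i=4: acc = 6+4 = 10
p=2,i=0: acc = 10+0 = 10
p=2,i=1: acc = 10+2 = 12
p=2,i=2: acc = 12+4 = 16
p=2,i=3: acc = 16+6 = 22
p=2,i=4: acc = 22+8 = 30
p=3,i=0: acc = 30+0 = 30
p=3,i=1: acc = 30+3 = 33
p=3,i=2: acc = 33+6 = 39
p=3,i=3: acc = 39+9 = 48
p=3,i=4: acc = 48+12 = 60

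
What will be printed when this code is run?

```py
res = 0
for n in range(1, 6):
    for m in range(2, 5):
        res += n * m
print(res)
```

135

n=1,m=2: res = 0+2 = 2
n=1,m=3: res = 2+3 = 5
n=1,m=4: res = 5+4 = 9
n=2,m=2: res = 9+4 = 13
n=2,m=3: res = 13+6 = 19
n=2,m=4: res = 19+8 = 27
n=3,m=2: res = 27+6 = 33
n=3,m=3: res = 33+9 = 42
n=3,m=4: res = 42+12 = 54
n=4,m=2: res = 54+8 = 62
n=4,m=3: res = 62+12 = 74
n=4,m=4: res = 74+16 = 90
n=5,m=2: res = 90+10 = 100
n=5,m=3: res = 100+15 = 115
n=5,m=4: res = 115+20 = 135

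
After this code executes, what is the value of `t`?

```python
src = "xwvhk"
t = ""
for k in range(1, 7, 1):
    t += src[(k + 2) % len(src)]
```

'hkxwvh'

k=1: add src[3]='h' → 'h'
k=2: add src[4]='k' → 'hk'
k=3: add src[0]='x' → 'hkx'
k=4: add src[1]='w' → 'hkxw'
k=5: add src[2]='v' → 'hkxwv'
k=6: add src[3]='h' → 'hkxwvh'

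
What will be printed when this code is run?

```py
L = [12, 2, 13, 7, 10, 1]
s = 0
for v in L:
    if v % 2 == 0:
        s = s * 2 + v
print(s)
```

v=12: even, s = 0*2+12 = 12
v=2: even, s = 12*2+2 = 26
v=13: not even
v=7: not even
v=10: even, s = 26*2+10 = 62
v=1: not even

62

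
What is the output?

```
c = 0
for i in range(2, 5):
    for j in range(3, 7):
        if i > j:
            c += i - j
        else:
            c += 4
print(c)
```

45

i=2,j=3: not 2>3, c = 0+4 = 4
i=2,j=4: not 2>4, c = 4+4 = 8
i=2,j=5: not 2>5, c = 8+4 = 12
i=2,j=6: not 2>6, c = 12+4 = 16
i=3,j=3: not 3>3, c = 16+4 = 20
i=3,j=4: not 3>4, c = 20+4 = 24
i=3,j=5: not 3>5, c = 24+4 = 28
i=3,j=6: not 3>6, c = 28+4 = 32
i=4,j=3: 4>3, c = 32+1 = 33
i=4,j=4: not 4>4, c = 33+4 = 37
i=4,j=5: not 4>5, c = 37+4 = 41
i=4,j=6: not 4>6, c = 41+4 = 45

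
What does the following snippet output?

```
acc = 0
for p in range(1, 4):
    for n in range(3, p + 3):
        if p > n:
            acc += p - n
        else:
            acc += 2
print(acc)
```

12

p=1,n=3: not 1>3, acc = 0+2 = 2
p=2,n=3: not 2>3, acc = 2+2 = 4
p=2,n=4: not 2>4, acc = 4+2 = 6
p=3,n=3: not 3>3, acc = 6+2 = 8
p=3,n=4: not 3>4, acc = 8+2 = 10
p=3,n=5: not 3>5, acc = 10+2 = 12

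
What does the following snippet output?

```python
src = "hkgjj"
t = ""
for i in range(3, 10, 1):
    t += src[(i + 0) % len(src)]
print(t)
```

i=3: add src[3]='j' → 'j'
i=4: add src[4]='j' → 'jj'
i=5: add src[0]='h' → 'jjh'
i=6: add src[1]='k' → 'jjhk'
i=7: add src[2]='g' → 'jjhkg'
i=8: add src[3]='j' → 'jjhkgj'
i=9: add src[4]='j' → 'jjhkgjj'

jjhkgjj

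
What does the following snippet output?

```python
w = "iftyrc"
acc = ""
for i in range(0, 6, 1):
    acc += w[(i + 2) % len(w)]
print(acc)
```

tyrcif

i=0: add w[2]='t' → 't'
i=1: add w[3]='y' → 'ty'
i=2: add w[4]='r' → 'tyr'
i=3: add w[5]='c' → 'tyrc'
i=4: add w[0]='i' → 'tyrci'
i=5: add w[1]='f' → 'tyrcif'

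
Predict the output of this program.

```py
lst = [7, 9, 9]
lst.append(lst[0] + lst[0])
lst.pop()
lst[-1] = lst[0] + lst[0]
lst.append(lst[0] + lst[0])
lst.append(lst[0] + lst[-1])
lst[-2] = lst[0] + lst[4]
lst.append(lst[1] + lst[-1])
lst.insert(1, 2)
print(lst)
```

[7, 2, 9, 14, 28, 21, 30]

append lst[0]+lst[0] = 7+7 = 14 → [7, 9, 9, 14]
pop() removes 14 → [7, 9, 9]
lst[-1] = lst[0]+lst[0] = 7+7 = 14 → [7, 9, 14]
append lst[0]+lst[0] = 7+7 = 14 → [7, 9, 14, 14]
append lst[0]+lst[-1] = 7+14 = 21 → [7, 9, 14, 14, 21]
lst[-2] = lst[0]+lst[4] = 7+21 = 28 → [7, 9, 14, 28, 21]
append lst[1]+lst[-1] = 9+21 = 30 → [7, 9, 14, 28, 21, 30]
insert 2 at 1 → [7, 2, 9, 14, 28, 21, 30]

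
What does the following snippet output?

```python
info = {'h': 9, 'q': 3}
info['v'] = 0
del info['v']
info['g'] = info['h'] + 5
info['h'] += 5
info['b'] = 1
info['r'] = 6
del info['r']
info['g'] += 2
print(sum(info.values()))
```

info['v'] = 0 → {'h': 9, 'q': 3, 'v': 0}
del 'v' → {'h': 9, 'q': 3}
info['g'] = info['h']+5 = 14 → {'h': 9, 'q': 3, 'g': 14}
info['h'] = 9+5 = 14 → {'h': 14, 'q': 3, 'g': 14}
info['b'] = 1 → {'h': 14, 'q': 3, 'g': 14, 'b': 1}
info['r'] = 6 → {'h': 14, 'q': 3, 'g': 14, 'b': 1, 'r': 6}
del 'r' → {'h': 14, 'q': 3, 'g': 14, 'b': 1}
info['g'] = 14+2 = 16 → {'h': 14, 'q': 3, 'g': 16, 'b': 1}
sum of values = 34

34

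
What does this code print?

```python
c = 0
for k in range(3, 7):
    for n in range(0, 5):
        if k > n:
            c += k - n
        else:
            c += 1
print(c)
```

54

k=3,n=0: 3>0, c = 0+3 = 3
k=3,n=1: 3>1, c = 3+2 = 5
k=3,n=2: 3>2, c = 5+1 = 6
k=3,n=3: not 3>3, c = 6+1 = 7
k=3,n=4: not 3>4, c = 7+1 = 8
k=4,n=0: 4>0, c = 8+4 = 12
k=4,n=1: 4>1, c = 12+3 = 15
k=4,n=2: 4>2, c = 15+2 = 17
k=4,n=3: 4>3, c = 17+1 = 18
k=4,n=4: not 4>4, c = 18+1 = 19
k=5,n=0: 5>0, c = 19+5 = 24
k=5,n=1: 5>1, c = 24+4 = 28
k=5,n=2: 5>2, c = 28+3 = 31
k=5,n=3: 5>3, c = 31+2 = 33
k=5,n=4: 5>4, c = 33+1 = 34
k=6,n=0: 6>0, c = 34+6 = 40
k=6,n=1: 6>1, c = 40+5 = 45
k=6,n=2: 6>2, c = 45+4 = 49
k=6,n=3: 6>3, c = 49+3 = 52
k=6,n=4: 6>4, c = 52+2 = 54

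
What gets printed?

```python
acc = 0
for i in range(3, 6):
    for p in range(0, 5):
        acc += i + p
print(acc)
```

i=3,p=0: acc = 0+3 = 3
i=3,p=1: acc = 3+4 = 7
i=3,p=2: acc = 7+5 = 12
i=3,p=3: acc = 12+6 = 18
i=3,p=4: acc = 18+7 = 25
i=4,p=0: acc = 25+4 = 29
i=4,p=1: acc = 29+5 = 34
i=4,p=2: acc = 34+6 = 40
i=4,p=3: acc = 40+7 = 47
i=4,p=4: acc = 47+8 = 55
i=5,p=0: acc = 55+5 = 60
i=5,p=1: acc = 60+6 = 66
i=5,p=2: acc = 66+7 = 73
i=5,p=3: acc = 73+8 = 81
i=5,p=4: acc = 81+9 = 90

90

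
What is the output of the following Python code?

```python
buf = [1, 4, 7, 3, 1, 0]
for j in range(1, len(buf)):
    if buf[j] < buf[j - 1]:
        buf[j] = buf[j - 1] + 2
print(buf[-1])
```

j=1: 4>=1, unchanged → [1, 4, 7, 3, 1, 0]
j=2: 7>=4, unchanged → [1, 4, 7, 3, 1, 0]
j=3: 3<7, buf[3] = 7+2 = 9 → [1, 4, 7, 9, 1, 0]
j=4: 1<9, buf[4] = 9+2 = 11 → [1, 4, 7, 9, 11, 0]
j=5: 0<11, buf[5] = 11+2 = 13 → [1, 4, 7, 9, 11, 13]

13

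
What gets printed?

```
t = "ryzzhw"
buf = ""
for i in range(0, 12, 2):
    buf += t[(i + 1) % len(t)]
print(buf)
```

yzwyzw

i=0: add t[1]='y' → 'y'
i=2: add t[3]='z' → 'yz'
i=4: add t[5]='w' → 'yzw'
i=6: add t[1]='y' → 'yzwy'
i=8: add t[3]='z' → 'yzwyz'
i=10: add t[5]='w' → 'yzwyzw'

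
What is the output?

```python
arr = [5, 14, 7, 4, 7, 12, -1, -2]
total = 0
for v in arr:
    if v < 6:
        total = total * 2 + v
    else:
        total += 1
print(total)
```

76

v=5: <6, total = 0*2+5 = 5
v=14: not <6, total = 5+1 = 6
v=7: not <6, total = 6+1 = 7
v=4: <6, total = 7*2+4 = 18
v=7: not <6, total = 18+1 = 19
v=12: not <6, total = 19+1 = 20
v=-1: <6, total = 20*2+(-1) = 39
v=-2: <6, total = 39*2+(-2) = 76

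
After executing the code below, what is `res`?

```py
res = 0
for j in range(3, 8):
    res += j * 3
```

75

j=3: res = 0+3*3 = 9
j=4: res = 9+4*3 = 21
j=5: res = 21+5*3 = 36
j=6: res = 36+6*3 = 54
j=7: res = 54+7*3 = 75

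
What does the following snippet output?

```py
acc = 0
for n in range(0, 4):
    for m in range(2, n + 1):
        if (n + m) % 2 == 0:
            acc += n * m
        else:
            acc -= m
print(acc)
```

11

n=2,m=2: even sum, acc = 0+4 = 4
n=3,m=2: odd sum, acc = 4-2 = 2
n=3,m=3: even sum, acc = 2+9 = 11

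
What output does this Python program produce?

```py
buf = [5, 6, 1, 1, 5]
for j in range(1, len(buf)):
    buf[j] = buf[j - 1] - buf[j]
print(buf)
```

[5, -1, -2, -3, -8]

j=1: buf[1] = 5-6 = -1 → [5, -1, 1, 1, 5]
j=2: buf[2] = (-1)-1 = -2 → [5, -1, -2, 1, 5]
j=3: buf[3] = (-2)-1 = -3 → [5, -1, -2, -3, 5]
j=4: buf[4] = (-3)-5 = -8 → [5, -1, -2, -3, -8]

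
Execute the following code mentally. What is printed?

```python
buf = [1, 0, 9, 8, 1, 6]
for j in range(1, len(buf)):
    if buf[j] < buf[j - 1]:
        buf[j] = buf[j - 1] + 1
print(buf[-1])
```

12

j=1: 0<1, buf[1] = 1+1 = 2 → [1, 2, 9, 8, 1, 6]
j=2: 9>=2, unchanged → [1, 2, 9, 8, 1, 6]
j=3: 8<9, buf[3] = 9+1 = 10 → [1, 2, 9, 10, 1, 6]
j=4: 1<10, buf[4] = 10+1 = 11 → [1, 2, 9, 10, 11, 6]
j=5: 6<11, buf[5] = 11+1 = 12 → [1, 2, 9, 10, 11, 12]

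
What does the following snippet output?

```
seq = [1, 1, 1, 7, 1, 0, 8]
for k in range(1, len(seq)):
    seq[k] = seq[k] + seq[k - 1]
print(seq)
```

k=1: seq[1] = 1+1 = 2 → [1, 2, 1, 7, 1, 0, 8]
k=2: seq[2] = 1+2 = 3 → [1, 2, 3, 7, 1, 0, 8]
k=3: seq[3] = 7+3 = 10 → [1, 2, 3, 10, 1, 0, 8]
k=4: seq[4] = 1+10 = 11 → [1, 2, 3, 10, 11, 0, 8]
k=5: seq[5] = 0+11 = 11 → [1, 2, 3, 10, 11, 11, 8]
k=6: seq[6] = 8+11 = 19 → [1, 2, 3, 10, 11, 11, 19]

[1, 2, 3, 10, 11, 11, 19]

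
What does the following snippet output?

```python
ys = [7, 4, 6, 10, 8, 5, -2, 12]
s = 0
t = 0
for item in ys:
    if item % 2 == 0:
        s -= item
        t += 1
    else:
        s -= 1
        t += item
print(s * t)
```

-720

item=7: not even, s = 0-1 = -1; t=7
item=4: even, s = (-1)-4 = -5; t=8
item=6: even, s = (-5)-6 = -11; t=9
item=10: even, s = (-11)-10 = -21; t=10
item=8: even, s = (-21)-8 = -29; t=11
item=5: not even, s = (-29)-1 = -30; t=16
item=-2: even, s = (-30)-(-2) = -28; t=17
item=12: even, s = (-28)-12 = -40; t=18
s*t = (-40)*18 = -720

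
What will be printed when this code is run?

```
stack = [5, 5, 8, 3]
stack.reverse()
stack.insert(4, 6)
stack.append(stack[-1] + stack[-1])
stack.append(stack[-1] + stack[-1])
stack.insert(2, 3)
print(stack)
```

reverse → [3, 8, 5, 5]
insert 6 at 4 → [3, 8, 5, 5, 6]
append stack[-1]+stack[-1] = 6+6 = 12 → [3, 8, 5, 5, 6, 12]
append stack[-1]+stack[-1] = 12+12 = 24 → [3, 8, 5, 5, 6, 12, 24]
insert 3 at 2 → [3, 8, 3, 5, 5, 6, 12, 24]

[3, 8, 3, 5, 5, 6, 12, 24]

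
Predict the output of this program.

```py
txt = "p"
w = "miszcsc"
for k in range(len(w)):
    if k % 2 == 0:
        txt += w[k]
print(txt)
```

k=0: add 'm' → 'pm'
k=1: skip
k=2: add 's' → 'pms'
k=3: skip
k=4: add 'c' → 'pmsc'
k=5: skip
k=6: add 'c' → 'pmscc'

pmscc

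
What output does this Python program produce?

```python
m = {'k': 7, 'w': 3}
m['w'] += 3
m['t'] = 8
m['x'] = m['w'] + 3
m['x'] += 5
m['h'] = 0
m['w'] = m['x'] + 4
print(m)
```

{'k': 7, 'w': 18, 't': 8, 'x': 14, 'h': 0}

m['w'] = 3+3 = 6 → {'k': 7, 'w': 6}
m['t'] = 8 → {'k': 7, 'w': 6, 't': 8}
m['x'] = m['w']+3 = 9 → {'k': 7, 'w': 6, 't': 8, 'x': 9}
m['x'] = 9+5 = 14 → {'k': 7, 'w': 6, 't': 8, 'x': 14}
m['h'] = 0 → {'k': 7, 'w': 6, 't': 8, 'x': 14, 'h': 0}
m['w'] = m['x']+4 = 18 → {'k': 7, 'w': 18, 't': 8, 'x': 14, 'h': 0}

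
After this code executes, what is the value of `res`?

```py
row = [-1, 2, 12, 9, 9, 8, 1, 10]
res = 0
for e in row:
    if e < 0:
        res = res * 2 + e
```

-1

e=-1: <0, res = 0*2+(-1) = -1
e=2: not <0
e=12: not <0
e=9: not <0
e=9: not <0
e=8: not <0
e=1: not <0
e=10: not <0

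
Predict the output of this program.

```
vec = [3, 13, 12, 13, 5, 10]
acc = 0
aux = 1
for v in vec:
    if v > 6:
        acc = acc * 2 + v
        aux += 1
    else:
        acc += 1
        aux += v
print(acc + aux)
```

219

v=3: not >6, acc = 0+1 = 1; aux=4
v=13: >6, acc = 1*2+13 = 15; aux=5
v=12: >6, acc = 15*2+12 = 42; aux=6
v=13: >6, acc = 42*2+13 = 97; aux=7
v=5: not >6, acc = 97+1 = 98; aux=12
v=10: >6, acc = 98*2+10 = 206; aux=13
acc+aux = 206+13 = 219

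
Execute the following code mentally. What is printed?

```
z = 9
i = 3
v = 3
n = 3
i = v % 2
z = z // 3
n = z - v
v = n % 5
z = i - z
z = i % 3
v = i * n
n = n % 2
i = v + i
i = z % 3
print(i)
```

i = 3%2 = 1
z = 9//3 = 3
n = 3-3 = 0
v = 0%5 = 0
z = 1-3 = -2
z = 1%3 = 1
v = 1*0 = 0
n = 0%2 = 0
i = 0+1 = 1
i = 1%3 = 1

1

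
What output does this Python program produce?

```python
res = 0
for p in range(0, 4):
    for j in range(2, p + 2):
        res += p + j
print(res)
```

p=1,j=2: res = 0+3 = 3
p=2,j=2: res = 3+4 = 7
p=2,j=3: res = 7+5 = 12
p=3,j=2: res = 12+5 = 17
p=3,j=3: res = 17+6 = 23
p=3,j=4: res = 23+7 = 30

30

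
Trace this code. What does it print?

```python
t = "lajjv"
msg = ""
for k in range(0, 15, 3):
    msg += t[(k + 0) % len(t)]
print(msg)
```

k=0: add t[0]='l' → 'l'
k=3: add t[3]='j' → 'lj'
k=6: add t[1]='a' → 'lja'
k=9: add t[4]='v' → 'ljav'
k=12: add t[2]='j' → 'ljavj'

ljavj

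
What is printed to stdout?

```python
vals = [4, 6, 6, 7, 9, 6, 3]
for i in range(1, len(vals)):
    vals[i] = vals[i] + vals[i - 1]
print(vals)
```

i=1: vals[1] = 6+4 = 10 → [4, 10, 6, 7, 9, 6, 3]
i=2: vals[2] = 6+10 = 16 → [4, 10, 16, 7, 9, 6, 3]
i=3: vals[3] = 7+16 = 23 → [4, 10, 16, 23, 9, 6, 3]
i=4: vals[4] = 9+23 = 32 → [4, 10, 16, 23, 32, 6, 3]
i=5: vals[5] = 6+32 = 38 → [4, 10, 16, 23, 32, 38, 3]
i=6: vals[6] = 3+38 = 41 → [4, 10, 16, 23, 32, 38, 41]

[4, 10, 16, 23, 32, 38, 41]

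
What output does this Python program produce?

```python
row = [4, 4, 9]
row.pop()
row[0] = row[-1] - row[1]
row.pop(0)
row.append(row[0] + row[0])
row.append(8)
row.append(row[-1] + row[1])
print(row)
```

pop() removes 9 → [4, 4]
row[0] = row[-1]-row[1] = 4-4 = 0 → [0, 4]
pop(0) removes 0 → [4]
append row[0]+row[0] = 4+4 = 8 → [4, 8]
append 8 → [4, 8, 8]
append row[-1]+row[1] = 8+8 = 16 → [4, 8, 8, 16]

[4, 8, 8, 16]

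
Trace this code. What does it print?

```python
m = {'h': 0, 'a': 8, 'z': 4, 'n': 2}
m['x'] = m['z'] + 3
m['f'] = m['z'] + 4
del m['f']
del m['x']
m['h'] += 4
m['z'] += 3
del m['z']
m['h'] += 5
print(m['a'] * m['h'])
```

m['x'] = m['z']+3 = 7 → {'h': 0, 'a': 8, 'z': 4, 'n': 2, 'x': 7}
m['f'] = m['z']+4 = 8 → {'h': 0, 'a': 8, 'z': 4, 'n': 2, 'x': 7, 'f': 8}
del 'f' → {'h': 0, 'a': 8, 'z': 4, 'n': 2, 'x': 7}
del 'x' → {'h': 0, 'a': 8, 'z': 4, 'n': 2}
m['h'] = 0+4 = 4 → {'h': 4, 'a': 8, 'z': 4, 'n': 2}
m['z'] = 4+3 = 7 → {'h': 4, 'a': 8, 'z': 7, 'n': 2}
del 'z' → {'h': 4, 'a': 8, 'n': 2}
m['h'] = 4+5 = 9 → {'h': 9, 'a': 8, 'n': 2}
m['a']*m['h'] = 8*9 = 72

72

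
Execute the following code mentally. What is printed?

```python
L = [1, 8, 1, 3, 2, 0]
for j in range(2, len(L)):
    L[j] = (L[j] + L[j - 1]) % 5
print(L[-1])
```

j=2: L[2] = (1+8)%5 = 4 → [1, 8, 4, 3, 2, 0]
j=3: L[3] = (3+4)%5 = 2 → [1, 8, 4, 2, 2, 0]
j=4: L[4] = (2+2)%5 = 4 → [1, 8, 4, 2, 4, 0]
j=5: L[5] = (0+4)%5 = 4 → [1, 8, 4, 2, 4, 4]

4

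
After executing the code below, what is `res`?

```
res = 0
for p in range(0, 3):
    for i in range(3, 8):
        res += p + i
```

p=0,i=3: res = 0+3 = 3
p=0,i=4: res = 3+4 = 7
p=0,i=5: res = 7+5 = 12
p=0,i=6: res = 12+6 = 18
p=0,i=7: res = 18+7 = 25
p=1,i=3: res = 25+4 = 29
p=1,i=4: res = 29+5 = 34
p=1,i=5: res = 34+6 = 40
p=1,i=6: res = 40+7 = 47
p=1,i=7: res = 47+8 = 55
p=2,i=3: res = 55+5 = 60
p=2,i=4: res = 60+6 = 66
p=2,i=5: res = 66+7 = 73
p=2,i=6: res = 73+8 = 81
p=2,i=7: res = 81+9 = 90

90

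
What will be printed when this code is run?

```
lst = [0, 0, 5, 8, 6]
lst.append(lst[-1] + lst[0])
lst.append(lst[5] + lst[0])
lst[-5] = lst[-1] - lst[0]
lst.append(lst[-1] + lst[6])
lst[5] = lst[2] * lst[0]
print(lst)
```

append lst[-1]+lst[0] = 6+0 = 6 → [0, 0, 5, 8, 6, 6]
append lst[5]+lst[0] = 6+0 = 6 → [0, 0, 5, 8, 6, 6, 6]
lst[-5] = lst[-1]-lst[0] = 6-0 = 6 → [0, 0, 6, 8, 6, 6, 6]
append lst[-1]+lst[6] = 6+6 = 12 → [0, 0, 6, 8, 6, 6, 6, 12]
lst[5] = lst[2]*lst[0] = 6*0 = 0 → [0, 0, 6, 8, 6, 0, 6, 12]

[0, 0, 6, 8, 6, 0, 6, 12]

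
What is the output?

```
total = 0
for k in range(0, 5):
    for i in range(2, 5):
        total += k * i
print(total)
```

90

k=0,i=2: total = 0+0 = 0
k=0,i=3: total = 0+0 = 0
k=0,i=4: total = 0+0 = 0
k=1,i=2: total = 0+2 = 2
k=1,i=3: total = 2+3 = 5
k=1,i=4: total = 5+4 = 9
k=2,i=2: total = 9+4 = 13
k=2,i=3: total = 13+6 = 19
k=2,i=4: total = 19+8 = 27
k=3,i=2: total = 27+6 = 33
k=3,i=3: total = 33+9 = 42
k=3,i=4: total = 42+12 = 54
k=4,i=2: total = 54+8 = 62
k=4,i=3: total = 62+12 = 74
k=4,i=4: total = 74+16 = 90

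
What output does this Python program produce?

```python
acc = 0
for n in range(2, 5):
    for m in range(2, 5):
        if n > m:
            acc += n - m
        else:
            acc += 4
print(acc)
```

n=2,m=2: not 2>2, acc = 0+4 = 4
n=2,m=3: not 2>3, acc = 4+4 = 8
n=2,m=4: not 2>4, acc = 8+4 = 12
n=3,m=2: 3>2, acc = 12+1 = 13
n=3,m=3: not 3>3, acc = 13+4 = 17
n=3,m=4: not 3>4, acc = 17+4 = 21
n=4,m=2: 4>2, acc = 21+2 = 23
n=4,m=3: 4>3, acc = 23+1 = 24
n=4,m=4: not 4>4, acc = 24+4 = 28

28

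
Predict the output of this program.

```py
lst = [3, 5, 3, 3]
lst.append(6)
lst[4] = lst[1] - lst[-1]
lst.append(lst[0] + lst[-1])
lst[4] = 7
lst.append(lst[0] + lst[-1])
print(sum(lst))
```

28

append 6 → [3, 5, 3, 3, 6]
lst[4] = lst[1]-lst[-1] = 5-6 = -1 → [3, 5, 3, 3, -1]
append lst[0]+lst[-1] = 3+(-1) = 2 → [3, 5, 3, 3, -1, 2]
lst[4] = 7 → [3, 5, 3, 3, 7, 2]
append lst[0]+lst[-1] = 3+2 = 5 → [3, 5, 3, 3, 7, 2, 5]
sum = 28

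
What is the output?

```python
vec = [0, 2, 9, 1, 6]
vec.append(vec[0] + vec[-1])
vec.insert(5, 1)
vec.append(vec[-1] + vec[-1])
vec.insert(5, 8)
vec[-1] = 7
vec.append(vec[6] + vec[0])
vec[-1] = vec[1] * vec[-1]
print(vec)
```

append vec[0]+vec[-1] = 0+6 = 6 → [0, 2, 9, 1, 6, 6]
insert 1 at 5 → [0, 2, 9, 1, 6, 1, 6]
append vec[-1]+vec[-1] = 6+6 = 12 → [0, 2, 9, 1, 6, 1, 6, 12]
insert 8 at 5 → [0, 2, 9, 1, 6, 8, 1, 6, 12]
vec[-1] = 7 → [0, 2, 9, 1, 6, 8, 1, 6, 7]
append vec[6]+vec[0] = 1+0 = 1 → [0, 2, 9, 1, 6, 8, 1, 6, 7, 1]
vec[-1] = vec[1]*vec[-1] = 2*1 = 2 → [0, 2, 9, 1, 6, 8, 1, 6, 7, 2]

[0, 2, 9, 1, 6, 8, 1, 6, 7, 2]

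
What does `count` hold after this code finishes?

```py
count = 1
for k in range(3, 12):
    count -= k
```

-62

k=3: count = 1-3 = -2
k=4: count = (-2)-4 = -6
k=5: count = (-6)-5 = -11
k=6: count = (-11)-6 = -17
k=7: count = (-17)-7 = -24
k=8: count = (-24)-8 = -32
k=9: count = (-32)-9 = -41
k=10: count = (-41)-10 = -51
k=11: count = (-51)-11 = -62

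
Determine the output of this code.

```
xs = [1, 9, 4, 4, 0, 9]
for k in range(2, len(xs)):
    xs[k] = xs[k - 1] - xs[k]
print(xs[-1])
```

k=2: xs[2] = 9-4 = 5 → [1, 9, 5, 4, 0, 9]
k=3: xs[3] = 5-4 = 1 → [1, 9, 5, 1, 0, 9]
k=4: xs[4] = 1-0 = 1 → [1, 9, 5, 1, 1, 9]
k=5: xs[5] = 1-9 = -8 → [1, 9, 5, 1, 1, -8]

-8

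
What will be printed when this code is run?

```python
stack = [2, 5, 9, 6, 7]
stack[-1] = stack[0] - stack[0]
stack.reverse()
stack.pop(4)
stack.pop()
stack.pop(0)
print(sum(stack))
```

stack[-1] = stack[0]-stack[0] = 2-2 = 0 → [2, 5, 9, 6, 0]
reverse → [0, 6, 9, 5, 2]
pop(4) removes 2 → [0, 6, 9, 5]
pop() removes 5 → [0, 6, 9]
pop(0) removes 0 → [6, 9]
sum = 15

15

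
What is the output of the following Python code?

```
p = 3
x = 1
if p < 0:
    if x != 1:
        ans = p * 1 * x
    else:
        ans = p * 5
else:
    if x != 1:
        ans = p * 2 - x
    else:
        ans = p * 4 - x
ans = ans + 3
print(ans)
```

14

p=3, x=1
p < 0 is False; x != 1 is False
→ ans = p * 4 - x = 11
ans = 11+3 = 14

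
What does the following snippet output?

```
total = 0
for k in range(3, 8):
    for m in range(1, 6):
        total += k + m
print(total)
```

200

k=3,m=1: total = 0+4 = 4
k=3,m=2: total = 4+5 = 9
k=3,m=3: total = 9+6 = 15
k=3,m=4: total = 15+7 = 22
k=3,m=5: total = 22+8 = 30
k=4,m=1: total = 30+5 = 35
k=4,m=2: total = 35+6 = 41
k=4,m=3: total = 41+7 = 48
k=4,m=4: total = 48+8 = 56
k=4,m=5: total = 56+9 = 65
k=5,m=1: total = 65+6 = 71
k=5,m=2: total = 71+7 = 78
k=5,m=3: total = 78+8 = 86
k=5,m=4: total = 86+9 = 95
k=5,m=5: total = 95+10 = 105
k=6,m=1: total = 105+7 = 112
k=6,m=2: total = 112+8 = 120
k=6,m=3: total = 120+9 = 129
k=6,m=4: total = 129+10 = 139
k=6,m=5: total = 139+11 = 150
k=7,m=1: total = 150+8 = 158
k=7,m=2: total = 158+9 = 167
k=7,m=3: total = 167+10 = 177
k=7,m=4: total = 177+11 = 188
k=7,m=5: total = 188+12 = 200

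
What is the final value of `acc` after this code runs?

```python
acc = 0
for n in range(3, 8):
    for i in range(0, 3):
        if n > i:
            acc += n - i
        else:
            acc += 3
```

n=3,i=0: 3>0, acc = 0+3 = 3
n=3,i=1: 3>1, acc = 3+2 = 5
n=3,i=2: 3>2, acc = 5+1 = 6
n=4,i=0: 4>0, acc = 6+4 = 10
n=4,i=1: 4>1, acc = 10+3 = 13
n=4,i=2: 4>2, acc = 13+2 = 15
n=5,i=0: 5>0, acc = 15+5 = 20
n=5,i=1: 5>1, acc = 20+4 = 24
n=5,i=2: 5>2, acc = 24+3 = 27
n=6,i=0: 6>0, acc = 27+6 = 33
n=6,i=1: 6>1, acc = 33+5 = 38
n=6,i=2: 6>2, acc = 38+4 = 42
n=7,i=0: 7>0, acc = 42+7 = 49
n=7,i=1: 7>1, acc = 49+6 = 55
n=7,i=2: 7>2, acc = 55+5 = 60

60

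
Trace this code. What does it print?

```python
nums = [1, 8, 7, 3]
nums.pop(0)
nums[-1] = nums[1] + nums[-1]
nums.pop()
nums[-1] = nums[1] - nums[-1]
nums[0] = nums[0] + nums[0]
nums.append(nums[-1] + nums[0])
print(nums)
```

pop(0) removes 1 → [8, 7, 3]
nums[-1] = nums[1]+nums[-1] = 7+3 = 10 → [8, 7, 10]
pop() removes 10 → [8, 7]
nums[-1] = nums[1]-nums[-1] = 7-7 = 0 → [8, 0]
nums[0] = nums[0]+nums[0] = 8+8 = 16 → [16, 0]
append nums[-1]+nums[0] = 0+16 = 16 → [16, 0, 16]

[16, 0, 16]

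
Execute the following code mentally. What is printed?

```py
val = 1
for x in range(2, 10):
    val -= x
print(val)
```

x=2: val = 1-2 = -1
x=3: val = (-1)-3 = -4
x=4: val = (-4)-4 = -8
x=5: val = (-8)-5 = -13
x=6: val = (-13)-6 = -19
x=7: val = (-19)-7 = -26
x=8: val = (-26)-8 = -34
x=9: val = (-34)-9 = -43

-43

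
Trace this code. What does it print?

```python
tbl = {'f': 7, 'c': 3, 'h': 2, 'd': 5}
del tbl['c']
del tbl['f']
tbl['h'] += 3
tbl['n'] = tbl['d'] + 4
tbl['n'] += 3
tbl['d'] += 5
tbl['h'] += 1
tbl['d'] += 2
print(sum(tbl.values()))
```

30

del 'c' → {'f': 7, 'h': 2, 'd': 5}
del 'f' → {'h': 2, 'd': 5}
tbl['h'] = 2+3 = 5 → {'h': 5, 'd': 5}
tbl['n'] = tbl['d']+4 = 9 → {'h': 5, 'd': 5, 'n': 9}
tbl['n'] = 9+3 = 12 → {'h': 5, 'd': 5, 'n': 12}
tbl['d'] = 5+5 = 10 → {'h': 5, 'd': 10, 'n': 12}
tbl['h'] = 5+1 = 6 → {'h': 6, 'd': 10, 'n': 12}
tbl['d'] = 10+2 = 12 → {'h': 6, 'd': 12, 'n': 12}
sum of values = 30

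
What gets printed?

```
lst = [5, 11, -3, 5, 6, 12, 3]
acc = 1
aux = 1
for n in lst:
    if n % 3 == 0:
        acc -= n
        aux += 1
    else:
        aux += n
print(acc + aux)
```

9

n=5: not %3==0; aux=6
n=11: not %3==0; aux=17
n=-3: %3==0, acc = 1-(-3) = 4; aux=18
n=5: not %3==0; aux=23
n=6: %3==0, acc = 4-6 = -2; aux=24
n=12: %3==0, acc = (-2)-12 = -14; aux=25
n=3: %3==0, acc = (-14)-3 = -17; aux=26
acc+aux = (-17)+26 = 9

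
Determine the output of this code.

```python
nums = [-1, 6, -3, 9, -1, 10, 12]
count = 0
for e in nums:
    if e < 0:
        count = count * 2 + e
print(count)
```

-11

e=-1: <0, count = 0*2+(-1) = -1
e=6: not <0
e=-3: <0, count = (-1)*2+(-3) = -5
e=9: not <0
e=-1: <0, count = (-5)*2+(-1) = -11
e=10: not <0
e=12: not <0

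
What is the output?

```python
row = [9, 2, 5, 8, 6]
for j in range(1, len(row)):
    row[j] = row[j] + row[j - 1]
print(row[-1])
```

j=1: row[1] = 2+9 = 11 → [9, 11, 5, 8, 6]
j=2: row[2] = 5+11 = 16 → [9, 11, 16, 8, 6]
j=3: row[3] = 8+16 = 24 → [9, 11, 16, 24, 6]
j=4: row[4] = 6+24 = 30 → [9, 11, 16, 24, 30]

30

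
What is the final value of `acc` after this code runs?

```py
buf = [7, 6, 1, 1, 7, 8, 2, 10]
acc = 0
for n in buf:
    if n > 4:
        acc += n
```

n=7: >4, acc = 0+7 = 7
n=6: >4, acc = 7+6 = 13
n=1: not >4
n=1: not >4
n=7: >4, acc = 13+7 = 20
n=8: >4, acc = 20+8 = 28
n=2: not >4
n=10: >4, acc = 28+10 = 38

38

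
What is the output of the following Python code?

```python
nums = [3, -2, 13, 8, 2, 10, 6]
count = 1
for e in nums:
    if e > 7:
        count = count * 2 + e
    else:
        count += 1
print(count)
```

105

e=3: not >7, count = 1+1 = 2
e=-2: not >7, count = 2+1 = 3
e=13: >7, count = 3*2+13 = 19
e=8: >7, count = 19*2+8 = 46
e=2: not >7, count = 46+1 = 47
e=10: >7, count = 47*2+10 = 104
e=6: not >7, count = 104+1 = 105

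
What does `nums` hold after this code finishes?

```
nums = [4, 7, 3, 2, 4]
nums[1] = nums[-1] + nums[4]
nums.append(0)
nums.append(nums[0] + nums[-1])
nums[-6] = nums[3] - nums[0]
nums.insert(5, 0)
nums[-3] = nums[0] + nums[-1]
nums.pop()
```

[4, -2, 3, 2, 4, 8, 0]

nums[1] = nums[-1]+nums[4] = 4+4 = 8 → [4, 8, 3, 2, 4]
append 0 → [4, 8, 3, 2, 4, 0]
append nums[0]+nums[-1] = 4+0 = 4 → [4, 8, 3, 2, 4, 0, 4]
nums[-6] = nums[3]-nums[0] = 2-4 = -2 → [4, -2, 3, 2, 4, 0, 4]
insert 0 at 5 → [4, -2, 3, 2, 4, 0, 0, 4]
nums[-3] = nums[0]+nums[-1] = 4+4 = 8 → [4, -2, 3, 2, 4, 8, 0, 4]
pop() removes 4 → [4, -2, 3, 2, 4, 8, 0]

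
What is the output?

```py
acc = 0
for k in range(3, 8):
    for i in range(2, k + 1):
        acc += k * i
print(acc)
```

k=3,i=2: acc = 0+6 = 6
k=3,i=3: acc = 6+9 = 15
k=4,i=2: acc = 15+8 = 23
k=4,i=3: acc = 23+12 = 35
k=4,i=4: acc = 35+16 = 51
k=5,i=2: acc = 51+10 = 61
k=5,i=3: acc = 61+15 = 76
k=5,i=4: acc = 76+20 = 96
k=5,i=5: acc = 96+25 = 121
k=6,i=2: acc = 121+12 = 133
k=6,i=3: acc = 133+18 = 151
k=6,i=4: acc = 151+24 = 175
k=6,i=5: acc = 175+30 = 205
k=6,i=6: acc = 205+36 = 241
k=7,i=2: acc = 241+14 = 255
k=7,i=3: acc = 255+21 = 276
k=7,i=4: acc = 276+28 = 304
k=7,i=5: acc = 304+35 = 339
k=7,i=6: acc = 339+42 = 381
k=7,i=7: acc = 381+49 = 430

430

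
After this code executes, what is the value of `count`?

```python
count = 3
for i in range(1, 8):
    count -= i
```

-25

i=1: count = 3-1 = 2
i=2: count = 2-2 = 0
i=3: count = 0-3 = -3
i=4: count = (-3)-4 = -7
i=5: count = (-7)-5 = -12
i=6: count = (-12)-6 = -18
i=7: count = (-18)-7 = -25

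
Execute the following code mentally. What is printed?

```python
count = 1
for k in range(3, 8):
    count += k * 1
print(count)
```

26

k=3: count = 1+3*1 = 4
k=4: count = 4+4*1 = 8
k=5: count = 8+5*1 = 13
k=6: count = 13+6*1 = 19
k=7: count = 19+7*1 = 26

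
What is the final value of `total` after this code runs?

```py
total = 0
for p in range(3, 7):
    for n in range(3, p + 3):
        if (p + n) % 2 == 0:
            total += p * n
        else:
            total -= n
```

210

p=3,n=3: even sum, total = 0+9 = 9
p=3,n=4: odd sum, total = 9-4 = 5
p=3,n=5: even sum, total = 5+15 = 20
p=4,n=3: odd sum, total = 20-3 = 17
p=4,n=4: even sum, total = 17+16 = 33
p=4,n=5: odd sum, total = 33-5 = 28
p=4,n=6: even sum, total = 28+24 = 52
p=5,n=3: even sum, total = 52+15 = 67
p=5,n=4: odd sum, total = 67-4 = 63
p=5,n=5: even sum, total = 63+25 = 88
p=5,n=6: odd sum, total = 88-6 = 82
p=5,n=7: even sum, total = 82+35 = 117
p=6,n=3: odd sum, total = 117-3 = 114
p=6,n=4: even sum, total = 114+24 = 138
p=6,n=5: odd sum, total = 138-5 = 133
p=6,n=6: even sum, total = 133+36 = 169
p=6,n=7: odd sum, total = 169-7 = 162
p=6,n=8: even sum, total = 162+48 = 210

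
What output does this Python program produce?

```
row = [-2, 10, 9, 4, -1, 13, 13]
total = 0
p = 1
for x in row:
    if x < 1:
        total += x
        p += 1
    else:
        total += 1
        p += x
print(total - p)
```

x=-2: <1, total = 0+(-2) = -2; p=2
x=10: not <1, total = (-2)+1 = -1; p=12
x=9: not <1, total = (-1)+1 = 0; p=21
x=4: not <1, total = 0+1 = 1; p=25
x=-1: <1, total = 1+(-1) = 0; p=26
x=13: not <1, total = 0+1 = 1; p=39
x=13: not <1, total = 1+1 = 2; p=52
total-p = 2-52 = -50

-50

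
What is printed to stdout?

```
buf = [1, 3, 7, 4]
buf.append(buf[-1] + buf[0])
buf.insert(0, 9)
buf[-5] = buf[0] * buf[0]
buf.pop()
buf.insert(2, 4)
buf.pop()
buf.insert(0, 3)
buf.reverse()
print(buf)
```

[7, 3, 4, 81, 9, 3]

append buf[-1]+buf[0] = 4+1 = 5 → [1, 3, 7, 4, 5]
insert 9 at 0 → [9, 1, 3, 7, 4, 5]
buf[-5] = buf[0]*buf[0] = 9*9 = 81 → [9, 81, 3, 7, 4, 5]
pop() removes 5 → [9, 81, 3, 7, 4]
insert 4 at 2 → [9, 81, 4, 3, 7, 4]
pop() removes 4 → [9, 81, 4, 3, 7]
insert 3 at 0 → [3, 9, 81, 4, 3, 7]
reverse → [7, 3, 4, 81, 9, 3]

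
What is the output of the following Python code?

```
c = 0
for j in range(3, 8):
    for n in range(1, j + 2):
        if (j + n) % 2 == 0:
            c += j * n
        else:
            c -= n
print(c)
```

j=3,n=1: even sum, c = 0+3 = 3
j=3,n=2: odd sum, c = 3-2 = 1
j=3,n=3: even sum, c = 1+9 = 10
j=3,n=4: odd sum, c = 10-4 = 6
j=4,n=1: odd sum, c = 6-1 = 5
j=4,n=2: even sum, c = 5+8 = 13
j=4,n=3: odd sum, c = 13-3 = 10
j=4,n=4: even sum, c = 10+16 = 26
j=4,n=5: odd sum, c = 26-5 = 21
j=5,n=1: even sum, c = 21+5 = 26
j=5,n=2: odd sum, c = 26-2 = 24
j=5,n=3: even sum, c = 24+15 = 39
j=5,n=4: odd sum, c = 39-4 = 35
j=5,n=5: even sum, c = 35+25 = 60
j=5,n=6: odd sum, c = 60-6 = 54
j=6,n=1: odd sum, c = 54-1 = 53
j=6,n=2: even sum, c = 53+12 = 65
j=6,n=3: odd sum, c = 65-3 = 62
j=6,n=4: even sum, c = 62+24 = 86
j=6,n=5: odd sum, c = 86-5 = 81
j=6,n=6: even sum, c = 81+36 = 117
j=6,n=7: odd sum, c = 117-7 = 110
j=7,n=1: even sum, c = 110+7 = 117
j=7,n=2: odd sum, c = 117-2 = 115
j=7,n=3: even sum, c = 115+21 = 136
j=7,n=4: odd sum, c = 136-4 = 132
j=7,n=5: even sum, c = 132+35 = 167
j=7,n=6: odd sum, c = 167-6 = 161
j=7,n=7: even sum, c = 161+49 = 210
j=7,n=8: odd sum, c = 210-8 = 202

202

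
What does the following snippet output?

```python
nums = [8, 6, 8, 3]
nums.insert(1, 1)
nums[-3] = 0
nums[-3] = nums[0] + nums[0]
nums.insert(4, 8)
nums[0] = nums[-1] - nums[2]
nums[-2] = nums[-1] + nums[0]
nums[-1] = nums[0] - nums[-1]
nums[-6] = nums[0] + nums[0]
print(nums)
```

[-26, 1, 16, 8, -10, -16]

insert 1 at 1 → [8, 1, 6, 8, 3]
nums[-3] = 0 → [8, 1, 0, 8, 3]
nums[-3] = nums[0]+nums[0] = 8+8 = 16 → [8, 1, 16, 8, 3]
insert 8 at 4 → [8, 1, 16, 8, 8, 3]
nums[0] = nums[-1]-nums[2] = 3-16 = -13 → [-13, 1, 16, 8, 8, 3]
nums[-2] = nums[-1]+nums[0] = 3+(-13) = -10 → [-13, 1, 16, 8, -10, 3]
nums[-1] = nums[0]-nums[-1] = (-13)-3 = -16 → [-13, 1, 16, 8, -10, -16]
nums[-6] = nums[0]+nums[0] = (-13)+(-13) = -26 → [-26, 1, 16, 8, -10, -16]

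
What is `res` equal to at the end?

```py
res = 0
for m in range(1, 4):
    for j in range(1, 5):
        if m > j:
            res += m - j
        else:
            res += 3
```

31

m=1,j=1: not 1>1, res = 0+3 = 3
m=1,j=2: not 1>2, res = 3+3 = 6
m=1,j=3: not 1>3, res = 6+3 = 9
m=1,j=4: not 1>4, res = 9+3 = 12
m=2,j=1: 2>1, res = 12+1 = 13
m=2,j=2: not 2>2, res = 13+3 = 16
m=2,j=3: not 2>3, res = 16+3 = 19
m=2,j=4: not 2>4, res = 19+3 = 22
m=3,j=1: 3>1, res = 22+2 = 24
m=3,j=2: 3>2, res = 24+1 = 25
m=3,j=3: not 3>3, res = 25+3 = 28
m=3,j=4: not 3>4, res = 28+3 = 31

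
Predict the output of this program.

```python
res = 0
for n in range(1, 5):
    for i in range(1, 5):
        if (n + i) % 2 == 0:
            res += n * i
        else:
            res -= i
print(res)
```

32

n=1,i=1: even sum, res = 0+1 = 1
n=1,i=2: odd sum, res = 1-2 = -1
n=1,i=3: even sum, res = (-1)+3 = 2
n=1,i=4: odd sum, res = 2-4 = -2
n=2,i=1: odd sum, res = (-2)-1 = -3
n=2,i=2: even sum, res = (-3)+4 = 1
n=2,i=3: odd sum, res = 1-3 = -2
n=2,i=4: even sum, res = (-2)+8 = 6
n=3,i=1: even sum, res = 6+3 = 9
n=3,i=2: odd sum, res = 9-2 = 7
n=3,i=3: even sum, res = 7+9 = 16
n=3,i=4: odd sum, res = 16-4 = 12
n=4,i=1: odd sum, res = 12-1 = 11
n=4,i=2: even sum, res = 11+8 = 19
n=4,i=3: odd sum, res = 19-3 = 16
n=4,i=4: even sum, res = 16+16 = 32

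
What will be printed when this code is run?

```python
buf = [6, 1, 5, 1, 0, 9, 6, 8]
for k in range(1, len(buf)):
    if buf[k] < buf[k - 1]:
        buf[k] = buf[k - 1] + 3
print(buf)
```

[6, 9, 12, 15, 18, 21, 24, 27]

k=1: 1<6, buf[1] = 6+3 = 9 → [6, 9, 5, 1, 0, 9, 6, 8]
k=2: 5<9, buf[2] = 9+3 = 12 → [6, 9, 12, 1, 0, 9, 6, 8]
k=3: 1<12, buf[3] = 12+3 = 15 → [6, 9, 12, 15, 0, 9, 6, 8]
k=4: 0<15, buf[4] = 15+3 = 18 → [6, 9, 12, 15, 18, 9, 6, 8]
k=5: 9<18, buf[5] = 18+3 = 21 → [6, 9, 12, 15, 18, 21, 6, 8]
k=6: 6<21, buf[6] = 21+3 = 24 → [6, 9, 12, 15, 18, 21, 24, 8]
k=7: 8<24, buf[7] = 24+3 = 27 → [6, 9, 12, 15, 18, 21, 24, 27]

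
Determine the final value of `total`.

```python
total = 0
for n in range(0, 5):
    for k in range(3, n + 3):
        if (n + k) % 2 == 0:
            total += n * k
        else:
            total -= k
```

n=1,k=3: even sum, total = 0+3 = 3
n=2,k=3: odd sum, total = 3-3 = 0
n=2,k=4: even sum, total = 0+8 = 8
n=3,k=3: even sum, total = 8+9 = 17
n=3,k=4: odd sum, total = 17-4 = 13
n=3,k=5: even sum, total = 13+15 = 28
n=4,k=3: odd sum, total = 28-3 = 25
n=4,k=4: even sum, total = 25+16 = 41
n=4,k=5: odd sum, total = 41-5 = 36
n=4,k=6: even sum, total = 36+24 = 60

60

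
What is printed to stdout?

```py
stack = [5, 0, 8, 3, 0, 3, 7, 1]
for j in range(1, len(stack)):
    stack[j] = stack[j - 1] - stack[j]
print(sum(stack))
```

-47

j=1: stack[1] = 5-0 = 5 → [5, 5, 8, 3, 0, 3, 7, 1]
j=2: stack[2] = 5-8 = -3 → [5, 5, -3, 3, 0, 3, 7, 1]
j=3: stack[3] = (-3)-3 = -6 → [5, 5, -3, -6, 0, 3, 7, 1]
j=4: stack[4] = (-6)-0 = -6 → [5, 5, -3, -6, -6, 3, 7, 1]
j=5: stack[5] = (-6)-3 = -9 → [5, 5, -3, -6, -6, -9, 7, 1]
j=6: stack[6] = (-9)-7 = -16 → [5, 5, -3, -6, -6, -9, -16, 1]
j=7: stack[7] = (-16)-1 = -17 → [5, 5, -3, -6, -6, -9, -16, -17]
sum = -47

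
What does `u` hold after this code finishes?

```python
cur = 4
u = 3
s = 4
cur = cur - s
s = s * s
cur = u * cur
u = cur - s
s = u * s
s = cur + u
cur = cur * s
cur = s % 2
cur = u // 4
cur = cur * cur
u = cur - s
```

cur = 4-4 = 0
s = 4*4 = 16
cur = 3*0 = 0
u = 0-16 = -16
s = (-16)*16 = -256
s = 0+(-16) = -16
cur = 0*(-16) = 0
cur = (-16)%2 = 0
cur = (-16)//4 = -4
cur = (-4)*(-4) = 16
u = 16-(-16) = 32

32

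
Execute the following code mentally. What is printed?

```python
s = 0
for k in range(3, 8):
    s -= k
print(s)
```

-25

k=3: s = 0-3 = -3
k=4: s = (-3)-4 = -7
k=5: s = (-7)-5 = -12
k=6: s = (-12)-6 = -18
k=7: s = (-18)-7 = -25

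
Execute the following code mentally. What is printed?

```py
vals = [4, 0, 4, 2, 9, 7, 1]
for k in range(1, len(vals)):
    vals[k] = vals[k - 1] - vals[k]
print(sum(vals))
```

k=1: vals[1] = 4-0 = 4 → [4, 4, 4, 2, 9, 7, 1]
k=2: vals[2] = 4-4 = 0 → [4, 4, 0, 2, 9, 7, 1]
k=3: vals[3] = 0-2 = -2 → [4, 4, 0, -2, 9, 7, 1]
k=4: vals[4] = (-2)-9 = -11 → [4, 4, 0, -2, -11, 7, 1]
k=5: vals[5] = (-11)-7 = -18 → [4, 4, 0, -2, -11, -18, 1]
k=6: vals[6] = (-18)-1 = -19 → [4, 4, 0, -2, -11, -18, -19]
sum = -42

-42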